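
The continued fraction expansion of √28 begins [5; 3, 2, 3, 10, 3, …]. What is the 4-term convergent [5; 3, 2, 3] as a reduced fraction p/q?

a_0 = 5: 5/1
a_1 = 3: 16/3
a_2 = 2: 37/7
a_3 = 3: 127/24

127/24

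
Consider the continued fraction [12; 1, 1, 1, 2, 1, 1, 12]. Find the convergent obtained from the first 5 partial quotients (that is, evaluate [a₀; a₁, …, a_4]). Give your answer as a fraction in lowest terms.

101/8

Use the convergent recurrence hₖ = aₖ·hₖ₋₁ + hₖ₋₂ (and likewise for the denominators kₖ):
a_0 = 12: 12/1
a_1 = 1: 13/1
a_2 = 1: 25/2
a_3 = 1: 38/3
a_4 = 2: 101/8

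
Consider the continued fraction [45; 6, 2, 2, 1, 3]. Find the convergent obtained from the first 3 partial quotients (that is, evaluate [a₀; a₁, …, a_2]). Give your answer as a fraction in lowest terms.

587/13

a_0 = 45: 45/1
a_1 = 6: 271/6
a_2 = 2: 587/13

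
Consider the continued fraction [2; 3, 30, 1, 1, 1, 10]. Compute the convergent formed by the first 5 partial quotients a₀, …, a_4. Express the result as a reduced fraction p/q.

Use the convergent recurrence hₖ = aₖ·hₖ₋₁ + hₖ₋₂ (and likewise for the denominators kₖ):
a_0 = 2: 2/1
a_1 = 3: 7/3
a_2 = 30: 212/91
a_3 = 1: 219/94
a_4 = 1: 431/185

431/185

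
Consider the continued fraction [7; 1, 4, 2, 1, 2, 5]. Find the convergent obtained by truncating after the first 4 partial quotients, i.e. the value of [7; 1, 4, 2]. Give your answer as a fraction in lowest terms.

Start with 2.
4 + 1/(2/1) = 4 + 1/2 = 9/2
1 + 1/(9/2) = 1 + 2/9 = 11/9
7 + 1/(11/9) = 7 + 9/11 = 86/11

86/11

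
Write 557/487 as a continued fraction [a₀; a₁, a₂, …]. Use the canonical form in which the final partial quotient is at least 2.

⌊557/487⌋ = 1, remainder 70
⌊487/70⌋ = 6, remainder 67
⌊70/67⌋ = 1, remainder 3
⌊67/3⌋ = 22, remainder 1
⌊3/1⌋ = 3, remainder 0

[1; 6, 1, 22, 3]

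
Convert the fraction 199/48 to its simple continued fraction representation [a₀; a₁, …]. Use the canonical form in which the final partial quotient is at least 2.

⌊199/48⌋ = 4, remainder 7
⌊48/7⌋ = 6, remainder 6
⌊7/6⌋ = 1, remainder 1
⌊6/1⌋ = 6, remainder 0

[4; 6, 1, 6]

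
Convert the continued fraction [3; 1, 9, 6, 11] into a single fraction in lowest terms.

2657/681

Work from the innermost term outward:
Start with 11.
6 + 1/(11/1) = 6 + 1/11 = 67/11
9 + 1/(67/11) = 9 + 11/67 = 614/67
1 + 1/(614/67) = 1 + 67/614 = 681/614
3 + 1/(681/614) = 3 + 614/681 = 2657/681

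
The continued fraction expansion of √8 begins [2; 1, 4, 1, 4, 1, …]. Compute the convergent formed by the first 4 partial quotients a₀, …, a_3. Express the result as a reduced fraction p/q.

Start with 1.
4 + 1/(1/1) = 4 + 1/1 = 5/1
1 + 1/(5/1) = 1 + 1/5 = 6/5
2 + 1/(6/5) = 2 + 5/6 = 17/6

17/6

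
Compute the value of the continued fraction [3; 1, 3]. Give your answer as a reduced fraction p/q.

a_0 = 3: 3/1
a_1 = 1: 4/1
a_2 = 3: 15/4

15/4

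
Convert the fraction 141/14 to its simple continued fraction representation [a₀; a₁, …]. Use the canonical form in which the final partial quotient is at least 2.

[10; 14]

141 ÷ 14 → quotient 10, remainder 1
14 ÷ 1 → quotient 14, remainder 0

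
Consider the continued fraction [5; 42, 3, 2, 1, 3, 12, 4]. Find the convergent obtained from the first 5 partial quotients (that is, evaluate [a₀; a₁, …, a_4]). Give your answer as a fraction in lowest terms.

2125/423

Starting at the tail and folding back:
Start with 1.
2 + 1/(1/1) = 2 + 1/1 = 3/1
3 + 1/(3/1) = 3 + 1/3 = 10/3
42 + 1/(10/3) = 42 + 3/10 = 423/10
5 + 1/(423/10) = 5 + 10/423 = 2125/423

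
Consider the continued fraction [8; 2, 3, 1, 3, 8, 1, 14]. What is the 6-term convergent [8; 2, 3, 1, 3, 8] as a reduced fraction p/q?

Compute successive convergents:
a_0 = 8: 8/1
a_1 = 2: 17/2
a_2 = 3: 59/7
a_3 = 1: 76/9
a_4 = 3: 287/34
a_5 = 8: 2372/281

2372/281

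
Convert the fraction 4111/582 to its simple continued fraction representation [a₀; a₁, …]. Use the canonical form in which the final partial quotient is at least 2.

[7; 15, 1, 2, 1, 2, 3]

4111 ÷ 582 → quotient 7, remainder 37
582 ÷ 37 → quotient 15, remainder 27
37 ÷ 27 → quotient 1, remainder 10
27 ÷ 10 → quotient 2, remainder 7
10 ÷ 7 → quotient 1, remainder 3
7 ÷ 3 → quotient 2, remainder 1
3 ÷ 1 → quotient 3, remainder 0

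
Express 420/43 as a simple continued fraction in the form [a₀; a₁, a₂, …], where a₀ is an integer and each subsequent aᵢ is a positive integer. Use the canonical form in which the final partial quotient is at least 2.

[9; 1, 3, 3, 3]

420 ÷ 43 → quotient 9, remainder 33
43 ÷ 33 → quotient 1, remainder 10
33 ÷ 10 → quotient 3, remainder 3
10 ÷ 3 → quotient 3, remainder 1
3 ÷ 1 → quotient 3, remainder 0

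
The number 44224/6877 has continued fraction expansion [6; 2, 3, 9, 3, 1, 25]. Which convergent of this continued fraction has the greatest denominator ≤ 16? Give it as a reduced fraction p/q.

List convergents until the denominator exceeds the bound:
a_0 = 6: 6/1  (≤ bound)
a_1 = 2: 13/2  (≤ bound)
a_2 = 3: 45/7  (≤ bound)
a_3 = 9: 418/65  (> 16, stop)

45/7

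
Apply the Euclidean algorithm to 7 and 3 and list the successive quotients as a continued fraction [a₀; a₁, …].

⌊7/3⌋ = 2, remainder 1
⌊3/1⌋ = 3, remainder 0

[2; 3]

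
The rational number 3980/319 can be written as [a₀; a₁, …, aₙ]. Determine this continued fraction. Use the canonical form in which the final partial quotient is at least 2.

[12; 2, 10, 7, 2]

Apply division with remainder until the remainder is 0:
3980 ÷ 319 → quotient 12, remainder 152
319 ÷ 152 → quotient 2, remainder 15
152 ÷ 15 → quotient 10, remainder 2
15 ÷ 2 → quotient 7, remainder 1
2 ÷ 1 → quotient 2, remainder 0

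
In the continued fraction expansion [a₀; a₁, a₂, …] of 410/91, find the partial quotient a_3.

45

410 ÷ 91 → quotient 4, remainder 46
91 ÷ 46 → quotient 1, remainder 45
46 ÷ 45 → quotient 1, remainder 1
45 ÷ 1 → quotient 45, remainder 0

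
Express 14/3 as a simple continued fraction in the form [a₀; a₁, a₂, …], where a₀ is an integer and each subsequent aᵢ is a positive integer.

⌊14/3⌋ = 4, remainder 2
⌊3/2⌋ = 1, remainder 1
⌊2/1⌋ = 2, remainder 0

[4; 1, 2]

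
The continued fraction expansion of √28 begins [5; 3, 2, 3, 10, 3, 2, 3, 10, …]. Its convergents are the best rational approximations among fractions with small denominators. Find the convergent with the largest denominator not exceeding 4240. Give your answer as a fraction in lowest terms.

List convergents until the denominator exceeds the bound:
a_0 = 5: 5/1  (≤ bound)
a_1 = 3: 16/3  (≤ bound)
a_2 = 2: 37/7  (≤ bound)
a_3 = 3: 127/24  (≤ bound)
a_4 = 10: 1307/247  (≤ bound)
a_5 = 3: 4048/765  (≤ bound)
a_6 = 2: 9403/1777  (≤ bound)
a_7 = 3: 32257/6096  (> 4240, stop)

9403/1777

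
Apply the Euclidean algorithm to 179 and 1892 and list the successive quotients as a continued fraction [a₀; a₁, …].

[0; 10, 1, 1, 3, 12, 2]

⌊179/1892⌋ = 0, remainder 179
⌊1892/179⌋ = 10, remainder 102
⌊179/102⌋ = 1, remainder 77
⌊102/77⌋ = 1, remainder 25
⌊77/25⌋ = 3, remainder 2
⌊25/2⌋ = 12, remainder 1
⌊2/1⌋ = 2, remainder 0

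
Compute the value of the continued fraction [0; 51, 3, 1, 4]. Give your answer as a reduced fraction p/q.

a_0 = 0: 0/1
a_1 = 51: 1/51
a_2 = 3: 3/154
a_3 = 1: 4/205
a_4 = 4: 19/974

19/974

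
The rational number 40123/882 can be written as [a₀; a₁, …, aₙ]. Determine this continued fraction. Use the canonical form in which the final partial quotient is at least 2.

40123 = 45·882 + 433, so a_0 = 45
882 = 2·433 + 16, so a_1 = 2
433 = 27·16 + 1, so a_2 = 27
16 = 16·1 + 0, so a_3 = 16

[45; 2, 27, 16]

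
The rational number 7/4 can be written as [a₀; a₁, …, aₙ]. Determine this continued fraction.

[1; 1, 3]

7 ÷ 4 → quotient 1, remainder 3
4 ÷ 3 → quotient 1, remainder 1
3 ÷ 1 → quotient 3, remainder 0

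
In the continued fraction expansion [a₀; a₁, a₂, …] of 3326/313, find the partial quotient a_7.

2

3326 = 10·313 + 196, so a_0 = 10
313 = 1·196 + 117, so a_1 = 1
196 = 1·117 + 79, so a_2 = 1
117 = 1·79 + 38, so a_3 = 1
79 = 2·38 + 3, so a_4 = 2
38 = 12·3 + 2, so a_5 = 12
3 = 1·2 + 1, so a_6 = 1
2 = 2·1 + 0, so a_7 = 2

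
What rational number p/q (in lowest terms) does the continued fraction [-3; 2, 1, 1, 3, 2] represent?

-107/41

Start with 2.
3 + 1/(2/1) = 3 + 1/2 = 7/2
1 + 1/(7/2) = 1 + 2/7 = 9/7
1 + 1/(9/7) = 1 + 7/9 = 16/9
2 + 1/(16/9) = 2 + 9/16 = 41/16
-3 + 1/(41/16) = -3 + 16/41 = -107/41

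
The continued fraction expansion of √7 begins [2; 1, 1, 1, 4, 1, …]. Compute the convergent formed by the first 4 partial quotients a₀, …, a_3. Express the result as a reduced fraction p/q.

8/3

Start with 1.
1 + 1/(1/1) = 1 + 1/1 = 2/1
1 + 1/(2/1) = 1 + 1/2 = 3/2
2 + 1/(3/2) = 2 + 2/3 = 8/3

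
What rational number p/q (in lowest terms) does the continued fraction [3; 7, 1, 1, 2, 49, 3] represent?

a_0 = 3: 3/1
a_1 = 7: 22/7
a_2 = 1: 25/8
a_3 = 1: 47/15
a_4 = 2: 119/38
a_5 = 49: 5878/1877
a_6 = 3: 17753/5669

17753/5669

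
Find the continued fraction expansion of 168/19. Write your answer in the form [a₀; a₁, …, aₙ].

Repeatedly divide and take the remainder:
168 = 8·19 + 16, so a_0 = 8
19 = 1·16 + 3, so a_1 = 1
16 = 5·3 + 1, so a_2 = 5
3 = 3·1 + 0, so a_3 = 3

[8; 1, 5, 3]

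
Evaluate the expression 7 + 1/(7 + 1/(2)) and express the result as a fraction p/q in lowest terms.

107/15

a_0 = 7: 7/1
a_1 = 7: 50/7
a_2 = 2: 107/15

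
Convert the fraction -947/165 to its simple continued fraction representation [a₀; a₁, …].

⌊-947/165⌋ = -6, remainder 43
⌊165/43⌋ = 3, remainder 36
⌊43/36⌋ = 1, remainder 7
⌊36/7⌋ = 5, remainder 1
⌊7/1⌋ = 7, remainder 0

[-6; 3, 1, 5, 7]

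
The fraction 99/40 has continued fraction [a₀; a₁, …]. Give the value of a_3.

Run the Euclidean algorithm, recording each quotient:
99 ÷ 40 → quotient 2, remainder 19
40 ÷ 19 → quotient 2, remainder 2
19 ÷ 2 → quotient 9, remainder 1
2 ÷ 1 → quotient 2, remainder 0

2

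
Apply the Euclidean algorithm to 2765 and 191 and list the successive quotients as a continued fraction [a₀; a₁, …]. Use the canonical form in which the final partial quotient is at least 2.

Apply division with remainder until the remainder is 0:
2765 ÷ 191 → quotient 14, remainder 91
191 ÷ 91 → quotient 2, remainder 9
91 ÷ 9 → quotient 10, remainder 1
9 ÷ 1 → quotient 9, remainder 0

[14; 2, 10, 9]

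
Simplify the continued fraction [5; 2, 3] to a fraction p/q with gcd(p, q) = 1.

38/7

Use the convergent recurrence hₖ = aₖ·hₖ₋₁ + hₖ₋₂ (and likewise for the denominators kₖ):
a_0 = 5: 5/1
a_1 = 2: 11/2
a_2 = 3: 38/7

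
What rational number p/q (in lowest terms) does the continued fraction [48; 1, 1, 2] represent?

Start with 2.
1 + 1/(2/1) = 1 + 1/2 = 3/2
1 + 1/(3/2) = 1 + 2/3 = 5/3
48 + 1/(5/3) = 48 + 3/5 = 243/5

243/5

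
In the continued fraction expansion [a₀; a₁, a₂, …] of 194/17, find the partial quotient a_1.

2

Run the Euclidean algorithm, recording each quotient:
194 ÷ 17 → quotient 11, remainder 7
17 ÷ 7 → quotient 2, remainder 3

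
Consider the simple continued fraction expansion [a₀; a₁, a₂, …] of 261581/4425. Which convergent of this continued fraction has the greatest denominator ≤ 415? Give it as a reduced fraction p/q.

24296/411

a_0 = 59: 59/1  (≤ bound)
a_1 = 8: 473/8  (≤ bound)
a_2 = 1: 532/9  (≤ bound)
a_3 = 2: 1537/26  (≤ bound)
a_4 = 1: 2069/35  (≤ bound)
a_5 = 11: 24296/411  (≤ bound)
a_6 = 1: 26365/446  (> 415, stop)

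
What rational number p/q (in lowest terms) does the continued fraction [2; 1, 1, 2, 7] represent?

96/37

Start with 7.
2 + 1/(7/1) = 2 + 1/7 = 15/7
1 + 1/(15/7) = 1 + 7/15 = 22/15
1 + 1/(22/15) = 1 + 15/22 = 37/22
2 + 1/(37/22) = 2 + 22/37 = 96/37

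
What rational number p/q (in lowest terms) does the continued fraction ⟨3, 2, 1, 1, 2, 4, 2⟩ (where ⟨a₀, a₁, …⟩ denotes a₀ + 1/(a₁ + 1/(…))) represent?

430/127

Compute successive convergents:
a_0 = 3: 3/1
a_1 = 2: 7/2
a_2 = 1: 10/3
a_3 = 1: 17/5
a_4 = 2: 44/13
a_5 = 4: 193/57
a_6 = 2: 430/127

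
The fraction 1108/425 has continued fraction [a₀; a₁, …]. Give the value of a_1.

1

1108 = 2·425 + 258, so a_0 = 2
425 = 1·258 + 167, so a_1 = 1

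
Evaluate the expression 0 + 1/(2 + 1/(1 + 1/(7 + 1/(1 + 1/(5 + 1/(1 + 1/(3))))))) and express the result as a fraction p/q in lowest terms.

Start with 3.
1 + 1/(3/1) = 1 + 1/3 = 4/3
5 + 1/(4/3) = 5 + 3/4 = 23/4
1 + 1/(23/4) = 1 + 4/23 = 27/23
7 + 1/(27/23) = 7 + 23/27 = 212/27
1 + 1/(212/27) = 1 + 27/212 = 239/212
2 + 1/(239/212) = 2 + 212/239 = 690/239
0 + 1/(690/239) = 0 + 239/690 = 239/690

239/690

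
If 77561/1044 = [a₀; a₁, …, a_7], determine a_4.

1

⌊77561/1044⌋ = 74, remainder 305
⌊1044/305⌋ = 3, remainder 129
⌊305/129⌋ = 2, remainder 47
⌊129/47⌋ = 2, remainder 35
⌊47/35⌋ = 1, remainder 12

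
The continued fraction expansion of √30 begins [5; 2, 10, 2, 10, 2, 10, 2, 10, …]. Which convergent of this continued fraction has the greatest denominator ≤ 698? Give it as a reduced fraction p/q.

a_0 = 5: 5/1  (≤ bound)
a_1 = 2: 11/2  (≤ bound)
a_2 = 10: 115/21  (≤ bound)
a_3 = 2: 241/44  (≤ bound)
a_4 = 10: 2525/461  (≤ bound)
a_5 = 2: 5291/966  (> 698, stop)

2525/461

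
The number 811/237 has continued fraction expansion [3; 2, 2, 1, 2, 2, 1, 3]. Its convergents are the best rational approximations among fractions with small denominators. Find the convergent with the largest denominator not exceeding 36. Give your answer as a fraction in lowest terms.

65/19

a_0 = 3: 3/1  (≤ bound)
a_1 = 2: 7/2  (≤ bound)
a_2 = 2: 17/5  (≤ bound)
a_3 = 1: 24/7  (≤ bound)
a_4 = 2: 65/19  (≤ bound)
a_5 = 2: 154/45  (> 36, stop)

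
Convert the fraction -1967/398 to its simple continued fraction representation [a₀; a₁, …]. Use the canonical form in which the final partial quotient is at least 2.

[-5; 17, 3, 3, 2]

Apply division with remainder until the remainder is 0:
⌊-1967/398⌋ = -5, remainder 23
⌊398/23⌋ = 17, remainder 7
⌊23/7⌋ = 3, remainder 2
⌊7/2⌋ = 3, remainder 1
⌊2/1⌋ = 2, remainder 0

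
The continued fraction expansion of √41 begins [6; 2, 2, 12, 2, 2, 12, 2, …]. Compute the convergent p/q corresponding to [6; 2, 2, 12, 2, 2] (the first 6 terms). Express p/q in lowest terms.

2049/320

Compute successive convergents:
a_0 = 6: 6/1
a_1 = 2: 13/2
a_2 = 2: 32/5
a_3 = 12: 397/62
a_4 = 2: 826/129
a_5 = 2: 2049/320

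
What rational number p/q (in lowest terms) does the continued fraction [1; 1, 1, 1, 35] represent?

178/107

Start with 35.
1 + 1/(35/1) = 1 + 1/35 = 36/35
1 + 1/(36/35) = 1 + 35/36 = 71/36
1 + 1/(71/36) = 1 + 36/71 = 107/71
1 + 1/(107/71) = 1 + 71/107 = 178/107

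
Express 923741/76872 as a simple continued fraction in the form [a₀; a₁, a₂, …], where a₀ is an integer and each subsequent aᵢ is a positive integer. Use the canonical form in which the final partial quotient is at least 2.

923741 ÷ 76872 → quotient 12, remainder 1277
76872 ÷ 1277 → quotient 60, remainder 252
1277 ÷ 252 → quotient 5, remainder 17
252 ÷ 17 → quotient 14, remainder 14
17 ÷ 14 → quotient 1, remainder 3
14 ÷ 3 → quotient 4, remainder 2
3 ÷ 2 → quotient 1, remainder 1
2 ÷ 1 → quotient 2, remainder 0

[12; 60, 5, 14, 1, 4, 1, 2]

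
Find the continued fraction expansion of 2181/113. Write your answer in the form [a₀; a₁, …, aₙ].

2181 ÷ 113 → quotient 19, remainder 34
113 ÷ 34 → quotient 3, remainder 11
34 ÷ 11 → quotient 3, remainder 1
11 ÷ 1 → quotient 11, remainder 0

[19; 3, 3, 11]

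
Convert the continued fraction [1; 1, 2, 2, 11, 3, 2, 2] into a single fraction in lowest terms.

a_0 = 1: 1/1
a_1 = 1: 2/1
a_2 = 2: 5/3
a_3 = 2: 12/7
a_4 = 11: 137/80
a_5 = 3: 423/247
a_6 = 2: 983/574
a_7 = 2: 2389/1395

2389/1395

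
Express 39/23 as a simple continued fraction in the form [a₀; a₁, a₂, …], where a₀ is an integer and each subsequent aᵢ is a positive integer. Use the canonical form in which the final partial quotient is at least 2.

Repeatedly divide and take the remainder:
39 = 1·23 + 16, so a_0 = 1
23 = 1·16 + 7, so a_1 = 1
16 = 2·7 + 2, so a_2 = 2
7 = 3·2 + 1, so a_3 = 3
2 = 2·1 + 0, so a_4 = 2

[1; 1, 2, 3, 2]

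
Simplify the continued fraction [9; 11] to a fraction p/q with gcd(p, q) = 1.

Starting at the tail and folding back:
Start with 11.
9 + 1/(11/1) = 9 + 1/11 = 100/11

100/11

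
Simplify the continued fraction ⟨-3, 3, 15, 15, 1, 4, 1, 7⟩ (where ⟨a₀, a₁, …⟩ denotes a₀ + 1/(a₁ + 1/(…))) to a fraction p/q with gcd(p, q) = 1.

Start with 7.
1 + 1/(7/1) = 1 + 1/7 = 8/7
4 + 1/(8/7) = 4 + 7/8 = 39/8
1 + 1/(39/8) = 1 + 8/39 = 47/39
15 + 1/(47/39) = 15 + 39/47 = 744/47
15 + 1/(744/47) = 15 + 47/744 = 11207/744
3 + 1/(11207/744) = 3 + 744/11207 = 34365/11207
-3 + 1/(34365/11207) = -3 + 11207/34365 = -91888/34365

-91888/34365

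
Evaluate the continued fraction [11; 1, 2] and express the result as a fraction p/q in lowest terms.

a_0 = 11: 11/1
a_1 = 1: 12/1
a_2 = 2: 35/3

35/3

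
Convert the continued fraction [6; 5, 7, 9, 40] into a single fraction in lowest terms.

Use the convergent recurrence hₖ = aₖ·hₖ₋₁ + hₖ₋₂ (and likewise for the denominators kₖ):
a_0 = 6: 6/1
a_1 = 5: 31/5
a_2 = 7: 223/36
a_3 = 9: 2038/329
a_4 = 40: 81743/13196

81743/13196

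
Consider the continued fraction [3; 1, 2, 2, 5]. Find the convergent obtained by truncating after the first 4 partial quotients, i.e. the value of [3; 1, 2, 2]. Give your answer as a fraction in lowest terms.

26/7

Start with 2.
2 + 1/(2/1) = 2 + 1/2 = 5/2
1 + 1/(5/2) = 1 + 2/5 = 7/5
3 + 1/(7/5) = 3 + 5/7 = 26/7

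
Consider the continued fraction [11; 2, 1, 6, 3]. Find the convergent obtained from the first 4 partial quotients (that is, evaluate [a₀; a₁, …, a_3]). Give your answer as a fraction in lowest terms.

Collapse the nested fraction from the inside out:
Start with 6.
1 + 1/(6/1) = 1 + 1/6 = 7/6
2 + 1/(7/6) = 2 + 6/7 = 20/7
11 + 1/(20/7) = 11 + 7/20 = 227/20

227/20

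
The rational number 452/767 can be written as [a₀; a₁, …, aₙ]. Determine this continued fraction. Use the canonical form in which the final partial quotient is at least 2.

[0; 1, 1, 2, 3, 2, 1, 13]

Run the Euclidean algorithm, recording each quotient:
⌊452/767⌋ = 0, remainder 452
⌊767/452⌋ = 1, remainder 315
⌊452/315⌋ = 1, remainder 137
⌊315/137⌋ = 2, remainder 41
⌊137/41⌋ = 3, remainder 14
⌊41/14⌋ = 2, remainder 13
⌊14/13⌋ = 1, remainder 1
⌊13/1⌋ = 13, remainder 0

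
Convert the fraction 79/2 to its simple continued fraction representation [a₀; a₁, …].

79 = 39·2 + 1, so a_0 = 39
2 = 2·1 + 0, so a_1 = 2

[39; 2]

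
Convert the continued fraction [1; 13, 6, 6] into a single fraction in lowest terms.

524/487

Collapse the nested fraction from the inside out:
Start with 6.
6 + 1/(6/1) = 6 + 1/6 = 37/6
13 + 1/(37/6) = 13 + 6/37 = 487/37
1 + 1/(487/37) = 1 + 37/487 = 524/487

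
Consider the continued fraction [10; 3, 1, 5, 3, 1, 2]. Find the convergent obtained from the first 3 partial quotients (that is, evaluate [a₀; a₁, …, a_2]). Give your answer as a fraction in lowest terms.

Collapse the nested fraction from the inside out:
Start with 1.
3 + 1/(1/1) = 3 + 1/1 = 4/1
10 + 1/(4/1) = 10 + 1/4 = 41/4

41/4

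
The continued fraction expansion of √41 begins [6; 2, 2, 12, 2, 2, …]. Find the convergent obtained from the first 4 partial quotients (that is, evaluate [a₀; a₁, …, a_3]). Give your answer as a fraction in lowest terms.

a_0 = 6: 6/1
a_1 = 2: 13/2
a_2 = 2: 32/5
a_3 = 12: 397/62

397/62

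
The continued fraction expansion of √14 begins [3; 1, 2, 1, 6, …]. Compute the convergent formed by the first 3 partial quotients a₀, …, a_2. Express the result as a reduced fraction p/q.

Start with 2.
1 + 1/(2/1) = 1 + 1/2 = 3/2
3 + 1/(3/2) = 3 + 2/3 = 11/3

11/3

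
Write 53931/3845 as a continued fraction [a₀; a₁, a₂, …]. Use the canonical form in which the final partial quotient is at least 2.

[14; 38, 14, 2, 3]

⌊53931/3845⌋ = 14, remainder 101
⌊3845/101⌋ = 38, remainder 7
⌊101/7⌋ = 14, remainder 3
⌊7/3⌋ = 2, remainder 1
⌊3/1⌋ = 3, remainder 0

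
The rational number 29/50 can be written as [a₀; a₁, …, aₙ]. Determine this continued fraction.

⌊29/50⌋ = 0, remainder 29
⌊50/29⌋ = 1, remainder 21
⌊29/21⌋ = 1, remainder 8
⌊21/8⌋ = 2, remainder 5
⌊8/5⌋ = 1, remainder 3
⌊5/3⌋ = 1, remainder 2
⌊3/2⌋ = 1, remainder 1
⌊2/1⌋ = 2, remainder 0

[0; 1, 1, 2, 1, 1, 1, 2]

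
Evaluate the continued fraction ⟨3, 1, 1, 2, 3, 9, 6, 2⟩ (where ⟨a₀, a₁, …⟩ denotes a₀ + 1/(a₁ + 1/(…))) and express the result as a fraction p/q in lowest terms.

Start with 2.
6 + 1/(2/1) = 6 + 1/2 = 13/2
9 + 1/(13/2) = 9 + 2/13 = 119/13
3 + 1/(119/13) = 3 + 13/119 = 370/119
2 + 1/(370/119) = 2 + 119/370 = 859/370
1 + 1/(859/370) = 1 + 370/859 = 1229/859
1 + 1/(1229/859) = 1 + 859/1229 = 2088/1229
3 + 1/(2088/1229) = 3 + 1229/2088 = 7493/2088

7493/2088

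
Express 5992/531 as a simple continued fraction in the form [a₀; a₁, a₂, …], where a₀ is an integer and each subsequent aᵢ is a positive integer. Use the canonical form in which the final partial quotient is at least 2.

Repeatedly divide and take the remainder:
⌊5992/531⌋ = 11, remainder 151
⌊531/151⌋ = 3, remainder 78
⌊151/78⌋ = 1, remainder 73
⌊78/73⌋ = 1, remainder 5
⌊73/5⌋ = 14, remainder 3
⌊5/3⌋ = 1, remainder 2
⌊3/2⌋ = 1, remainder 1
⌊2/1⌋ = 2, remainder 0

[11; 3, 1, 1, 14, 1, 1, 2]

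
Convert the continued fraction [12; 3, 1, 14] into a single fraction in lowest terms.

723/59

a_0 = 12: 12/1
a_1 = 3: 37/3
a_2 = 1: 49/4
a_3 = 14: 723/59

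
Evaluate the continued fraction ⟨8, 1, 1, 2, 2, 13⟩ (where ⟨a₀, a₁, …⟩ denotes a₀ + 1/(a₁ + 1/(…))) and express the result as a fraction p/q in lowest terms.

1382/161

a_0 = 8: 8/1
a_1 = 1: 9/1
a_2 = 1: 17/2
a_3 = 2: 43/5
a_4 = 2: 103/12
a_5 = 13: 1382/161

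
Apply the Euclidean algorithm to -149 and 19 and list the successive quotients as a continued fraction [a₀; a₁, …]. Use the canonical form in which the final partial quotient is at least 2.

[-8; 6, 3]

Run the Euclidean algorithm, recording each quotient:
⌊-149/19⌋ = -8, remainder 3
⌊19/3⌋ = 6, remainder 1
⌊3/1⌋ = 3, remainder 0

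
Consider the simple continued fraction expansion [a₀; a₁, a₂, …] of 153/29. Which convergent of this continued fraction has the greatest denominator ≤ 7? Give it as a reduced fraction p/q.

a_0 = 5: 5/1  (≤ bound)
a_1 = 3: 16/3  (≤ bound)
a_2 = 1: 21/4  (≤ bound)
a_3 = 1: 37/7  (≤ bound)
a_4 = 1: 58/11  (> 7, stop)

37/7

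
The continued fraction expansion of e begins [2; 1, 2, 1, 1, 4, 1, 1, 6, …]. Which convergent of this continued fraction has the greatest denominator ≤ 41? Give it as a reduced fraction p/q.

a_0 = 2: 2/1  (≤ bound)
a_1 = 1: 3/1  (≤ bound)
a_2 = 2: 8/3  (≤ bound)
a_3 = 1: 11/4  (≤ bound)
a_4 = 1: 19/7  (≤ bound)
a_5 = 4: 87/32  (≤ bound)
a_6 = 1: 106/39  (≤ bound)
a_7 = 1: 193/71  (> 41, stop)

106/39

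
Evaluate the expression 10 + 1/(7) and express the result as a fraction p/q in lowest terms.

71/7

Work from the innermost term outward:
Start with 7.
10 + 1/(7/1) = 10 + 1/7 = 71/7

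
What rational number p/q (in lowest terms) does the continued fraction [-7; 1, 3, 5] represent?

-131/21

a_0 = -7: -7/1
a_1 = 1: -6/1
a_2 = 3: -25/4
a_3 = 5: -131/21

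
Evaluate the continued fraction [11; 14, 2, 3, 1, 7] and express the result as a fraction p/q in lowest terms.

11191/1011

Starting at the tail and folding back:
Start with 7.
1 + 1/(7/1) = 1 + 1/7 = 8/7
3 + 1/(8/7) = 3 + 7/8 = 31/8
2 + 1/(31/8) = 2 + 8/31 = 70/31
14 + 1/(70/31) = 14 + 31/70 = 1011/70
11 + 1/(1011/70) = 11 + 70/1011 = 11191/1011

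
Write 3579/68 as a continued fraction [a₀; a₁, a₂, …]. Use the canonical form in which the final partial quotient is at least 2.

3579 ÷ 68 → quotient 52, remainder 43
68 ÷ 43 → quotient 1, remainder 25
43 ÷ 25 → quotient 1, remainder 18
25 ÷ 18 → quotient 1, remainder 7
18 ÷ 7 → quotient 2, remainder 4
7 ÷ 4 → quotient 1, remainder 3
4 ÷ 3 → quotient 1, remainder 1
3 ÷ 1 → quotient 3, remainder 0

[52; 1, 1, 1, 2, 1, 1, 3]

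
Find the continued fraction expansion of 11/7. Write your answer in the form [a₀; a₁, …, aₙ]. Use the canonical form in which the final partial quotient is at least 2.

11 ÷ 7 → quotient 1, remainder 4
7 ÷ 4 → quotient 1, remainder 3
4 ÷ 3 → quotient 1, remainder 1
3 ÷ 1 → quotient 3, remainder 0

[1; 1, 1, 3]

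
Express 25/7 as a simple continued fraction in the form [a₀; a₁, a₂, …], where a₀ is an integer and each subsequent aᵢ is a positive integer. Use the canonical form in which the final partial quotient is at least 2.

25 ÷ 7 → quotient 3, remainder 4
7 ÷ 4 → quotient 1, remainder 3
4 ÷ 3 → quotient 1, remainder 1
3 ÷ 1 → quotient 3, remainder 0

[3; 1, 1, 3]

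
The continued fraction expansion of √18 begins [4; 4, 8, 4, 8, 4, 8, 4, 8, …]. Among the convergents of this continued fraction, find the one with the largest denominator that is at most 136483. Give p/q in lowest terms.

161564/38081

List convergents until the denominator exceeds the bound:
a_0 = 4: 4/1  (≤ bound)
a_1 = 4: 17/4  (≤ bound)
a_2 = 8: 140/33  (≤ bound)
a_3 = 4: 577/136  (≤ bound)
a_4 = 8: 4756/1121  (≤ bound)
a_5 = 4: 19601/4620  (≤ bound)
a_6 = 8: 161564/38081  (≤ bound)
a_7 = 4: 665857/156944  (> 136483, stop)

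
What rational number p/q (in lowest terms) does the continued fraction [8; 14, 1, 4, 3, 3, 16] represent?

103240/12797

a_0 = 8: 8/1
a_1 = 14: 113/14
a_2 = 1: 121/15
a_3 = 4: 597/74
a_4 = 3: 1912/237
a_5 = 3: 6333/785
a_6 = 16: 103240/12797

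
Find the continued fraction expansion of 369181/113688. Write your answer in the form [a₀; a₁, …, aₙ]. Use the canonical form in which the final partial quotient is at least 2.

Repeatedly divide and take the remainder:
369181 = 3·113688 + 28117, so a_0 = 3
113688 = 4·28117 + 1220, so a_1 = 4
28117 = 23·1220 + 57, so a_2 = 23
1220 = 21·57 + 23, so a_3 = 21
57 = 2·23 + 11, so a_4 = 2
23 = 2·11 + 1, so a_5 = 2
11 = 11·1 + 0, so a_6 = 11

[3; 4, 23, 21, 2, 2, 11]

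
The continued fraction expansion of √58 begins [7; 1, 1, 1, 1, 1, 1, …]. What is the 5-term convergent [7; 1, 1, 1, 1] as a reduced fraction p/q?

38/5

Start with 1.
1 + 1/(1/1) = 1 + 1/1 = 2/1
1 + 1/(2/1) = 1 + 1/2 = 3/2
1 + 1/(3/2) = 1 + 2/3 = 5/3
7 + 1/(5/3) = 7 + 3/5 = 38/5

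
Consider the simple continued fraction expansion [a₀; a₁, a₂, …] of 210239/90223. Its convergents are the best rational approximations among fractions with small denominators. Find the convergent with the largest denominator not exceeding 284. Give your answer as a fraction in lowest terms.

247/106

List convergents until the denominator exceeds the bound:
a_0 = 2: 2/1  (≤ bound)
a_1 = 3: 7/3  (≤ bound)
a_2 = 35: 247/106  (≤ bound)
a_3 = 3: 748/321  (> 284, stop)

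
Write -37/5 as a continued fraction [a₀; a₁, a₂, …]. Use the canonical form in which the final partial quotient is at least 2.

⌊-37/5⌋ = -8, remainder 3
⌊5/3⌋ = 1, remainder 2
⌊3/2⌋ = 1, remainder 1
⌊2/1⌋ = 2, remainder 0

[-8; 1, 1, 2]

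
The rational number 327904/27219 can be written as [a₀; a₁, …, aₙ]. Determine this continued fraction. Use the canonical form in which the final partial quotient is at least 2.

[12; 21, 3, 60, 2, 3]

Repeatedly divide and take the remainder:
327904 = 12·27219 + 1276, so a_0 = 12
27219 = 21·1276 + 423, so a_1 = 21
1276 = 3·423 + 7, so a_2 = 3
423 = 60·7 + 3, so a_3 = 60
7 = 2·3 + 1, so a_4 = 2
3 = 3·1 + 0, so a_5 = 3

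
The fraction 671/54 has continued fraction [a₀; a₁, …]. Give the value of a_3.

1

671 = 12·54 + 23, so a_0 = 12
54 = 2·23 + 8, so a_1 = 2
23 = 2·8 + 7, so a_2 = 2
8 = 1·7 + 1, so a_3 = 1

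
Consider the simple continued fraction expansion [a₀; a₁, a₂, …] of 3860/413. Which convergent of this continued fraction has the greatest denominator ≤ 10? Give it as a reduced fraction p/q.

28/3

List convergents until the denominator exceeds the bound:
a_0 = 9: 9/1  (≤ bound)
a_1 = 2: 19/2  (≤ bound)
a_2 = 1: 28/3  (≤ bound)
a_3 = 7: 215/23  (> 10, stop)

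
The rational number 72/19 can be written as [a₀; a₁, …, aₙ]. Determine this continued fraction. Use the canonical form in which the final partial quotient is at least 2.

[3; 1, 3, 1, 3]

72 = 3·19 + 15, so a_0 = 3
19 = 1·15 + 4, so a_1 = 1
15 = 3·4 + 3, so a_2 = 3
4 = 1·3 + 1, so a_3 = 1
3 = 3·1 + 0, so a_4 = 3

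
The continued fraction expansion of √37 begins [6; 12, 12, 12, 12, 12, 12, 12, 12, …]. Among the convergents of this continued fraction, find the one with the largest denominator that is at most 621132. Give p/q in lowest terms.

a_0 = 6: 6/1  (≤ bound)
a_1 = 12: 73/12  (≤ bound)
a_2 = 12: 882/145  (≤ bound)
a_3 = 12: 10657/1752  (≤ bound)
a_4 = 12: 128766/21169  (≤ bound)
a_5 = 12: 1555849/255780  (≤ bound)
a_6 = 12: 18798954/3090529  (> 621132, stop)

1555849/255780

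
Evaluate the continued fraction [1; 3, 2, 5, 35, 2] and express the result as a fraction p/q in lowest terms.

Compute successive convergents:
a_0 = 1: 1/1
a_1 = 3: 4/3
a_2 = 2: 9/7
a_3 = 5: 49/38
a_4 = 35: 1724/1337
a_5 = 2: 3497/2712

3497/2712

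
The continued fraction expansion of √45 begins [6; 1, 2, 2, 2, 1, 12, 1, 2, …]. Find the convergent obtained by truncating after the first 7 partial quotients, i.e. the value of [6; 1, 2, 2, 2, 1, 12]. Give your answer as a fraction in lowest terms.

Use the convergent recurrence hₖ = aₖ·hₖ₋₁ + hₖ₋₂ (and likewise for the denominators kₖ):
a_0 = 6: 6/1
a_1 = 1: 7/1
a_2 = 2: 20/3
a_3 = 2: 47/7
a_4 = 2: 114/17
a_5 = 1: 161/24
a_6 = 12: 2046/305

2046/305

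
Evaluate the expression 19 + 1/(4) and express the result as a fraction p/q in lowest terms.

77/4

Start with 4.
19 + 1/(4/1) = 19 + 1/4 = 77/4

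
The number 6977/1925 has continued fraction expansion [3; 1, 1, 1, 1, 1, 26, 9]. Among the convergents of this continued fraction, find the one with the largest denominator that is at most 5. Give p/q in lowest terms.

18/5

List convergents until the denominator exceeds the bound:
a_0 = 3: 3/1  (≤ bound)
a_1 = 1: 4/1  (≤ bound)
a_2 = 1: 7/2  (≤ bound)
a_3 = 1: 11/3  (≤ bound)
a_4 = 1: 18/5  (≤ bound)
a_5 = 1: 29/8  (> 5, stop)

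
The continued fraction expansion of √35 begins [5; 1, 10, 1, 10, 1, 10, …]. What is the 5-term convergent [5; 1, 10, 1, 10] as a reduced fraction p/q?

a_0 = 5: 5/1
a_1 = 1: 6/1
a_2 = 10: 65/11
a_3 = 1: 71/12
a_4 = 10: 775/131

775/131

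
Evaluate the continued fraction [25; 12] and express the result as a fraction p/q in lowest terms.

301/12

Start with 12.
25 + 1/(12/1) = 25 + 1/12 = 301/12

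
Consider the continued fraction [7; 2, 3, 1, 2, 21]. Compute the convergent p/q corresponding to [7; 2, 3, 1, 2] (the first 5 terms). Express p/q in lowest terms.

Work from the innermost term outward:
Start with 2.
1 + 1/(2/1) = 1 + 1/2 = 3/2
3 + 1/(3/2) = 3 + 2/3 = 11/3
2 + 1/(11/3) = 2 + 3/11 = 25/11
7 + 1/(25/11) = 7 + 11/25 = 186/25

186/25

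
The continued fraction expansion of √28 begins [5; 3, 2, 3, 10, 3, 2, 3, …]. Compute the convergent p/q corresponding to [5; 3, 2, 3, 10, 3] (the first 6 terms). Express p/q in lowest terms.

a_0 = 5: 5/1
a_1 = 3: 16/3
a_2 = 2: 37/7
a_3 = 3: 127/24
a_4 = 10: 1307/247
a_5 = 3: 4048/765

4048/765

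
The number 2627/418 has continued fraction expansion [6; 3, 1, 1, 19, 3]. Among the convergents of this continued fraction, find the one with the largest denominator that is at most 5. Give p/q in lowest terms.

25/4

a_0 = 6: 6/1  (≤ bound)
a_1 = 3: 19/3  (≤ bound)
a_2 = 1: 25/4  (≤ bound)
a_3 = 1: 44/7  (> 5, stop)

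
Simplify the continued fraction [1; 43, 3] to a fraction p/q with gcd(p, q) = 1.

a_0 = 1: 1/1
a_1 = 43: 44/43
a_2 = 3: 133/130

133/130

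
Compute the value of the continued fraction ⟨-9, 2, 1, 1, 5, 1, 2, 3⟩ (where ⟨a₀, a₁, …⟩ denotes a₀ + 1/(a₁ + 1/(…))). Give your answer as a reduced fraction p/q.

Use the convergent recurrence hₖ = aₖ·hₖ₋₁ + hₖ₋₂ (and likewise for the denominators kₖ):
a_0 = -9: -9/1
a_1 = 2: -17/2
a_2 = 1: -26/3
a_3 = 1: -43/5
a_4 = 5: -241/28
a_5 = 1: -284/33
a_6 = 2: -809/94
a_7 = 3: -2711/315

-2711/315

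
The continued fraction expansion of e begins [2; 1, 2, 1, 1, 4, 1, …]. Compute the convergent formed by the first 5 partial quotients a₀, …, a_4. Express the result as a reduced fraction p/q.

19/7

Work from the innermost term outward:
Start with 1.
1 + 1/(1/1) = 1 + 1/1 = 2/1
2 + 1/(2/1) = 2 + 1/2 = 5/2
1 + 1/(5/2) = 1 + 2/5 = 7/5
2 + 1/(7/5) = 2 + 5/7 = 19/7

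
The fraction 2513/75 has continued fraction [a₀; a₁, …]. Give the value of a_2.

1

Repeatedly divide and take the remainder:
2513 ÷ 75 → quotient 33, remainder 38
75 ÷ 38 → quotient 1, remainder 37
38 ÷ 37 → quotient 1, remainder 1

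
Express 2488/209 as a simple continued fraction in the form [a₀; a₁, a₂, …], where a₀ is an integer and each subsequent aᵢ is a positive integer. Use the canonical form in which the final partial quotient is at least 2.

⌊2488/209⌋ = 11, remainder 189
⌊209/189⌋ = 1, remainder 20
⌊189/20⌋ = 9, remainder 9
⌊20/9⌋ = 2, remainder 2
⌊9/2⌋ = 4, remainder 1
⌊2/1⌋ = 2, remainder 0

[11; 1, 9, 2, 4, 2]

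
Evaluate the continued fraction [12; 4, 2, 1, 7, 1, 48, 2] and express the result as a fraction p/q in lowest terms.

136500/11161

a_0 = 12: 12/1
a_1 = 4: 49/4
a_2 = 2: 110/9
a_3 = 1: 159/13
a_4 = 7: 1223/100
a_5 = 1: 1382/113
a_6 = 48: 67559/5524
a_7 = 2: 136500/11161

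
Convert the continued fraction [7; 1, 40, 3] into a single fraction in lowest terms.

989/124

Start with 3.
40 + 1/(3/1) = 40 + 1/3 = 121/3
1 + 1/(121/3) = 1 + 3/121 = 124/121
7 + 1/(124/121) = 7 + 121/124 = 989/124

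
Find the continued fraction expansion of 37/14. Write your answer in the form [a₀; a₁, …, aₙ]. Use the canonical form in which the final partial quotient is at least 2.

[2; 1, 1, 1, 4]

37 = 2·14 + 9, so a_0 = 2
14 = 1·9 + 5, so a_1 = 1
9 = 1·5 + 4, so a_2 = 1
5 = 1·4 + 1, so a_3 = 1
4 = 4·1 + 0, so a_4 = 4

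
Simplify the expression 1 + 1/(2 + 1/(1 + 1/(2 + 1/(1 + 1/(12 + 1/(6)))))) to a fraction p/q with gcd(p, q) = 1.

1161/851

Use the convergent recurrence hₖ = aₖ·hₖ₋₁ + hₖ₋₂ (and likewise for the denominators kₖ):
a_0 = 1: 1/1
a_1 = 2: 3/2
a_2 = 1: 4/3
a_3 = 2: 11/8
a_4 = 1: 15/11
a_5 = 12: 191/140
a_6 = 6: 1161/851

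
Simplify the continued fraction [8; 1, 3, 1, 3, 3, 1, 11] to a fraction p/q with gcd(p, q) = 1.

Start with 11.
1 + 1/(11/1) = 1 + 1/11 = 12/11
3 + 1/(12/11) = 3 + 11/12 = 47/12
3 + 1/(47/12) = 3 + 12/47 = 153/47
1 + 1/(153/47) = 1 + 47/153 = 200/153
3 + 1/(200/153) = 3 + 153/200 = 753/200
1 + 1/(753/200) = 1 + 200/753 = 953/753
8 + 1/(953/753) = 8 + 753/953 = 8377/953

8377/953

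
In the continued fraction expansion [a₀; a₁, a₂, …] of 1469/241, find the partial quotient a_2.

1469 ÷ 241 → quotient 6, remainder 23
241 ÷ 23 → quotient 10, remainder 11
23 ÷ 11 → quotient 2, remainder 1

2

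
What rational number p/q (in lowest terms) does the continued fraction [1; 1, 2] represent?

5/3

a_0 = 1: 1/1
a_1 = 1: 2/1
a_2 = 2: 5/3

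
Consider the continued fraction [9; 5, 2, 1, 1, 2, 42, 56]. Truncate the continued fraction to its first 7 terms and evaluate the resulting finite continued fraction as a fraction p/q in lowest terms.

27254/2967

Compute successive convergents:
a_0 = 9: 9/1
a_1 = 5: 46/5
a_2 = 2: 101/11
a_3 = 1: 147/16
a_4 = 1: 248/27
a_5 = 2: 643/70
a_6 = 42: 27254/2967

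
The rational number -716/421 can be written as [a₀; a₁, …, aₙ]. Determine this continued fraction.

⌊-716/421⌋ = -2, remainder 126
⌊421/126⌋ = 3, remainder 43
⌊126/43⌋ = 2, remainder 40
⌊43/40⌋ = 1, remainder 3
⌊40/3⌋ = 13, remainder 1
⌊3/1⌋ = 3, remainder 0

[-2; 3, 2, 1, 13, 3]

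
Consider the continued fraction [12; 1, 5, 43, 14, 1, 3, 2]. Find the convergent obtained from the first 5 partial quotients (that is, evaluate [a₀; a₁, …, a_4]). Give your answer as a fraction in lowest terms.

46613/3632

Use the convergent recurrence hₖ = aₖ·hₖ₋₁ + hₖ₋₂ (and likewise for the denominators kₖ):
a_0 = 12: 12/1
a_1 = 1: 13/1
a_2 = 5: 77/6
a_3 = 43: 3324/259
a_4 = 14: 46613/3632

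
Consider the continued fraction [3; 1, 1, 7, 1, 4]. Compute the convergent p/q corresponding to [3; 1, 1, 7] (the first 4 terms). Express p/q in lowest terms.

53/15

Start with 7.
1 + 1/(7/1) = 1 + 1/7 = 8/7
1 + 1/(8/7) = 1 + 7/8 = 15/8
3 + 1/(15/8) = 3 + 8/15 = 53/15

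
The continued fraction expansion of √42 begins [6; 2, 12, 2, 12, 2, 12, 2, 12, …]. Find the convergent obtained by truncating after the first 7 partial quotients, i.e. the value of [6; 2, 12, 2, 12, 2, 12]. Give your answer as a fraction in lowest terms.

109194/16849

Compute successive convergents:
a_0 = 6: 6/1
a_1 = 2: 13/2
a_2 = 12: 162/25
a_3 = 2: 337/52
a_4 = 12: 4206/649
a_5 = 2: 8749/1350
a_6 = 12: 109194/16849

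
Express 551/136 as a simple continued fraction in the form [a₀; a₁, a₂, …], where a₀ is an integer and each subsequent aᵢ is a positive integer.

⌊551/136⌋ = 4, remainder 7
⌊136/7⌋ = 19, remainder 3
⌊7/3⌋ = 2, remainder 1
⌊3/1⌋ = 3, remainder 0

[4; 19, 2, 3]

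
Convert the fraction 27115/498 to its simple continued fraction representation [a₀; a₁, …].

27115 = 54·498 + 223, so a_0 = 54
498 = 2·223 + 52, so a_1 = 2
223 = 4·52 + 15, so a_2 = 4
52 = 3·15 + 7, so a_3 = 3
15 = 2·7 + 1, so a_4 = 2
7 = 7·1 + 0, so a_5 = 7

[54; 2, 4, 3, 2, 7]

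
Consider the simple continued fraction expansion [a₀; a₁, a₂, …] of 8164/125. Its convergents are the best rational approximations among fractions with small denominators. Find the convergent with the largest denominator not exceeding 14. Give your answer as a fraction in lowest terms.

a_0 = 65: 65/1  (≤ bound)
a_1 = 3: 196/3  (≤ bound)
a_2 = 4: 849/13  (≤ bound)
a_3 = 1: 1045/16  (> 14, stop)

849/13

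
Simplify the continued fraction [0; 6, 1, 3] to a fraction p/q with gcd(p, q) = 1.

Starting at the tail and folding back:
Start with 3.
1 + 1/(3/1) = 1 + 1/3 = 4/3
6 + 1/(4/3) = 6 + 3/4 = 27/4
0 + 1/(27/4) = 0 + 4/27 = 4/27

4/27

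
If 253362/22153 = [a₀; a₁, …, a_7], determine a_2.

253362 ÷ 22153 → quotient 11, remainder 9679
22153 ÷ 9679 → quotient 2, remainder 2795
9679 ÷ 2795 → quotient 3, remainder 1294

3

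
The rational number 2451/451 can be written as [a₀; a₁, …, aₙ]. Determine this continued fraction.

⌊2451/451⌋ = 5, remainder 196
⌊451/196⌋ = 2, remainder 59
⌊196/59⌋ = 3, remainder 19
⌊59/19⌋ = 3, remainder 2
⌊19/2⌋ = 9, remainder 1
⌊2/1⌋ = 2, remainder 0

[5; 2, 3, 3, 9, 2]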